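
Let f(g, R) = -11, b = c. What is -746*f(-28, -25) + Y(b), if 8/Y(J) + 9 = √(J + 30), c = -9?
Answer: 41024/5 - 2*√21/15 ≈ 8204.2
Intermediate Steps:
b = -9
Y(J) = 8/(-9 + √(30 + J)) (Y(J) = 8/(-9 + √(J + 30)) = 8/(-9 + √(30 + J)))
-746*f(-28, -25) + Y(b) = -746*(-11) + 8/(-9 + √(30 - 9)) = 8206 + 8/(-9 + √21)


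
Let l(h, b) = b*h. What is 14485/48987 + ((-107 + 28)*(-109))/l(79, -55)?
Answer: -4542908/2694285 ≈ -1.6861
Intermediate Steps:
14485/48987 + ((-107 + 28)*(-109))/l(79, -55) = 14485/48987 + ((-107 + 28)*(-109))/((-55*79)) = 14485*(1/48987) - 79*(-109)/(-4345) = 14485/48987 + 8611*(-1/4345) = 14485/48987 - 109/55 = -4542908/2694285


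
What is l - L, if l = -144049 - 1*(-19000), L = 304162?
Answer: -429211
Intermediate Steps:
l = -125049 (l = -144049 + 19000 = -125049)
l - L = -125049 - 1*304162 = -125049 - 304162 = -429211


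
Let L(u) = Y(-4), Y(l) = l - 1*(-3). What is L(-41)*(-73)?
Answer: 73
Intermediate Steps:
Y(l) = 3 + l (Y(l) = l + 3 = 3 + l)
L(u) = -1 (L(u) = 3 - 4 = -1)
L(-41)*(-73) = -1*(-73) = 73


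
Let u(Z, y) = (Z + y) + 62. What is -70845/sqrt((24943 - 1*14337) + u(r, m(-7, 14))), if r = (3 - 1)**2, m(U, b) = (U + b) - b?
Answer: -4723*sqrt(1185)/237 ≈ -686.01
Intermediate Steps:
m(U, b) = U
r = 4 (r = 2**2 = 4)
u(Z, y) = 62 + Z + y
-70845/sqrt((24943 - 1*14337) + u(r, m(-7, 14))) = -70845/sqrt((24943 - 1*14337) + (62 + 4 - 7)) = -70845/sqrt((24943 - 14337) + 59) = -70845/sqrt(10606 + 59) = -70845*sqrt(1185)/3555 = -4723*sqrt(1185)/237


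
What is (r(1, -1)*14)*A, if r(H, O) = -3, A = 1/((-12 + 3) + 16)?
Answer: -6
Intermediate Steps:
A = ⅐ (A = 1/(-9 + 16) = 1/7 = ⅐ ≈ 0.14286)
(r(1, -1)*14)*A = -3*14*(⅐) = -42*⅐ = -6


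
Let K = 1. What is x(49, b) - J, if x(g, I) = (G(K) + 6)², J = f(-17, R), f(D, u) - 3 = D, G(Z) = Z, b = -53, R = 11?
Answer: 63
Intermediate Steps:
f(D, u) = 3 + D
J = -14 (J = 3 - 17 = -14)
x(g, I) = 49 (x(g, I) = (1 + 6)² = 7² = 49)
x(49, b) - J = 49 - 1*(-14) = 49 + 14 = 63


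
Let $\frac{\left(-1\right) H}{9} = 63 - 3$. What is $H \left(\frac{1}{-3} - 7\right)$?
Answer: $3960$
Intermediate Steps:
$H = -540$ ($H = - 9 \left(63 - 3\right) = \left(-9\right) 60 = -540$)
$H \left(\frac{1}{-3} - 7\right) = - 540 \left(\frac{1}{-3} - 7\right) = - 540 \left(- \frac{1}{3} - 7\right) = \left(-540\right) \left(- \frac{22}{3}\right) = 3960$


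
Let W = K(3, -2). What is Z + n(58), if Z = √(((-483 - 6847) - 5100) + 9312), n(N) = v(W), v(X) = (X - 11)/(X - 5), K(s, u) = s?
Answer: 4 + I*√3118 ≈ 4.0 + 55.839*I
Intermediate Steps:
W = 3
v(X) = (-11 + X)/(-5 + X)
n(N) = 4 (n(N) = (-11 + 3)/(-5 + 3) = -8/(-2) = -½*(-8) = 4)
Z = I*√3118 (Z = √((-7330 - 5100) + 9312) = √(-12430 + 9312) = √(-3118) = I*√3118 ≈ 55.839*I)
Z + n(58) = I*√3118 + 4 = 4 + I*√3118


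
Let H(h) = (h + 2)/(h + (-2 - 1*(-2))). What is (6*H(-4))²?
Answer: 9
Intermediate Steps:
H(h) = (2 + h)/h (H(h) = (2 + h)/(h + (-2 + 2)) = (2 + h)/(h + 0) = (2 + h)/h)
(6*H(-4))² = (6*((2 - 4)/(-4)))² = (6*(-¼*(-2)))² = (6*(½))² = 3² = 9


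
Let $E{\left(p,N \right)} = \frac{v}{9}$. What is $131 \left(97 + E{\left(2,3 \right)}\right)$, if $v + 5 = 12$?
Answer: $\frac{115280}{9} \approx 12809.0$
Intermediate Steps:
$v = 7$ ($v = -5 + 12 = 7$)
$E{\left(p,N \right)} = \frac{7}{9}$
$131 \left(97 + E{\left(2,3 \right)}\right) = 131 \left(97 + \frac{7}{9}\right) = 131 \cdot \frac{880}{9} = \frac{115280}{9}$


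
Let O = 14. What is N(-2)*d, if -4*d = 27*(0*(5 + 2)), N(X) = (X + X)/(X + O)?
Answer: 0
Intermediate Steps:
N(X) = 2*X/(14 + X) (N(X) = (X + X)/(X + 14) = (2*X)/(14 + X) = 2*X/(14 + X))
d = 0 (d = -27*0*(5 + 2)/4 = -27*0*7/4 = -27*0/4 = -¼*0 = 0)
N(-2)*d = (2*(-2)/(14 - 2))*0 = (2*(-2)/12)*0 = (2*(-2)*(1/12))*0 = -⅓*0 = 0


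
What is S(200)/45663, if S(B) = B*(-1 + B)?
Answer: 39800/45663 ≈ 0.87160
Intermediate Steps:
S(200)/45663 = (200*(-1 + 200))/45663 = (200*199)*(1/45663) = 39800*(1/45663) = 39800/45663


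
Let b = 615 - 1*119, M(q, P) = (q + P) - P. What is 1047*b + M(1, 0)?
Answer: 519313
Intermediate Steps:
M(q, P) = q (M(q, P) = (P + q) - P = q)
b = 496 (b = 615 - 119 = 496)
1047*b + M(1, 0) = 1047*496 + 1 = 519312 + 1 = 519313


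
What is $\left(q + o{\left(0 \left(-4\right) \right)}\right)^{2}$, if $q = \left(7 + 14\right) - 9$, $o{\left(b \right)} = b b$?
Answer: $144$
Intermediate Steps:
$o{\left(b \right)} = b^{2}$
$q = 12$ ($q = 21 - 9 = 12$)
$\left(q + o{\left(0 \left(-4\right) \right)}\right)^{2} = \left(12 + \left(0 \left(-4\right)\right)^{2}\right)^{2} = \left(12 + 0^{2}\right)^{2} = \left(12 + 0\right)^{2} = 12^{2} = 144$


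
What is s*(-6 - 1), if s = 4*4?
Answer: -112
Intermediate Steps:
s = 16
s*(-6 - 1) = 16*(-6 - 1) = 16*(-7) = -112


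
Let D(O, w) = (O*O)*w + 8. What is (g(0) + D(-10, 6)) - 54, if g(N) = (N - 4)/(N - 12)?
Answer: 1663/3 ≈ 554.33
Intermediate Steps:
g(N) = (-4 + N)/(-12 + N)
D(O, w) = 8 + w*O**2 (D(O, w) = O**2*w + 8 = w*O**2 + 8 = 8 + w*O**2)
(g(0) + D(-10, 6)) - 54 = ((-4 + 0)/(-12 + 0) + (8 + 6*(-10)**2)) - 54 = (-4/(-12) + (8 + 6*100)) - 54 = (-1/12*(-4) + (8 + 600)) - 54 = (1/3 + 608) - 54 = 1825/3 - 54 = 1663/3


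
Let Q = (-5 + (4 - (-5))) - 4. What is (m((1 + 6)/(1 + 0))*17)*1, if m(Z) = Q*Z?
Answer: 0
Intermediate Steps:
Q = 0 (Q = (-5 + (4 - 1*(-5))) - 4 = (-5 + (4 + 5)) - 4 = (-5 + 9) - 4 = 4 - 4 = 0)
m(Z) = 0 (m(Z) = 0*Z = 0)
(m((1 + 6)/(1 + 0))*17)*1 = (0*17)*1 = 0*1 = 0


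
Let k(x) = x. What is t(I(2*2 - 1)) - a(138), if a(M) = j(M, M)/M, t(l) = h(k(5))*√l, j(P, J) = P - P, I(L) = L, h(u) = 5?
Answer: 5*√3 ≈ 8.6602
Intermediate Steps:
j(P, J) = 0
t(l) = 5*√l
a(M) = 0 (a(M) = 0/M = 0)
t(I(2*2 - 1)) - a(138) = 5*√(2*2 - 1) - 1*0 = 5*√(4 - 1) + 0 = 5*√3 + 0 = 5*√3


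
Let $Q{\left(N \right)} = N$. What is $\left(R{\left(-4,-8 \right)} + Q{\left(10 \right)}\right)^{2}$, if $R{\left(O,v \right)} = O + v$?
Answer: $4$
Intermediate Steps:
$\left(R{\left(-4,-8 \right)} + Q{\left(10 \right)}\right)^{2} = \left(\left(-4 - 8\right) + 10\right)^{2} = \left(-12 + 10\right)^{2} = \left(-2\right)^{2} = 4$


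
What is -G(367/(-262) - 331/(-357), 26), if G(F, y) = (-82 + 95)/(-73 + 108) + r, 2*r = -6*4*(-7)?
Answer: -2953/35 ≈ -84.371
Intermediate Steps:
r = 84 (r = (-6*4*(-7))/2 = (-24*(-7))/2 = (1/2)*168 = 84)
G(F, y) = 2953/35 (G(F, y) = (-82 + 95)/(-73 + 108) + 84 = 13/35 + 84 = 2953/35)
-G(367/(-262) - 331/(-357), 26) = -1*2953/35 = -2953/35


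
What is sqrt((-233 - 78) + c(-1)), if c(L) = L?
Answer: 2*I*sqrt(78) ≈ 17.664*I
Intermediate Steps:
sqrt((-233 - 78) + c(-1)) = sqrt((-233 - 78) - 1) = sqrt(-311 - 1) = sqrt(-312) = 2*I*sqrt(78)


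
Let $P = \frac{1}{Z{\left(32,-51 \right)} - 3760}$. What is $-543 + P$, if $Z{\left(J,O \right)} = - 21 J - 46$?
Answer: $- \frac{2431555}{4478} \approx -543.0$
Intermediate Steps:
$Z{\left(J,O \right)} = -46 - 21 J$
$P = - \frac{1}{4478}$ ($P = \frac{1}{\left(-46 - 672\right) - 3760} = \frac{1}{-718 - 3760} = \frac{1}{-4478} = - \frac{1}{4478} \approx -0.00022331$)
$-543 + P = -543 - \frac{1}{4478} = - \frac{2431555}{4478}$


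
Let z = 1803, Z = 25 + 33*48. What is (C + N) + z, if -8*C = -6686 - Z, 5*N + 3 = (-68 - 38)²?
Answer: 203459/40 ≈ 5086.5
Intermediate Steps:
Z = 1609 (Z = 25 + 1584 = 1609)
N = 11233/5 (N = -⅗ + (-68 - 38)²/5 = -⅗ + (⅕)*(-106)² = -⅗ + (⅕)*11236 = -⅗ + 11236/5 = 11233/5 ≈ 2246.6)
C = 8295/8 (C = -(-6686 - 1*1609)/8 = -(-6686 - 1609)/8 = -⅛*(-8295) = 8295/8 ≈ 1036.9)
(C + N) + z = (8295/8 + 11233/5) + 1803 = 131339/40 + 1803 = 203459/40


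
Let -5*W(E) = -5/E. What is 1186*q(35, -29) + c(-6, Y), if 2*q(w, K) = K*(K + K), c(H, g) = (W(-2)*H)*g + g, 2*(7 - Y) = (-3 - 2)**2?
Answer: 997404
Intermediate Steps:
W(E) = 1/E (W(E) = -(-1)/E = 1/E)
Y = -11/2 (Y = 7 - (-3 - 2)**2/2 = 7 - 1/2*(-5)**2 = 7 - 1/2*25 = 7 - 25/2 = -11/2 ≈ -5.5000)
c(H, g) = g - H*g/2 (c(H, g) = (H/(-2))*g + g = (-H/2)*g + g = -H*g/2 + g = g - H*g/2)
q(w, K) = K**2 (q(w, K) = (K*(K + K))/2 = (K*(2*K))/2 = (2*K**2)/2 = K**2)
1186*q(35, -29) + c(-6, Y) = 1186*(-29)**2 + (1/2)*(-11/2)*(2 - 1*(-6)) = 1186*841 + (1/2)*(-11/2)*(2 + 6) = 997426 + (1/2)*(-11/2)*8 = 997426 - 22 = 997404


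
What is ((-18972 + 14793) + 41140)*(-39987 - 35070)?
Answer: -2774181777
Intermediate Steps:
((-18972 + 14793) + 41140)*(-39987 - 35070) = (-4179 + 41140)*(-75057) = 36961*(-75057) = -2774181777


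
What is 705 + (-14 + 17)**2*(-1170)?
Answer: -9825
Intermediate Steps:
705 + (-14 + 17)**2*(-1170) = 705 + 3**2*(-1170) = 705 + 9*(-1170) = 705 - 10530 = -9825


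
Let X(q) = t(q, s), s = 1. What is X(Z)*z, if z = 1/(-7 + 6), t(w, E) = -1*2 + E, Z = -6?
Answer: 1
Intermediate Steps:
t(w, E) = -2 + E
X(q) = -1 (X(q) = -2 + 1 = -1)
z = -1 (z = 1/(-1) = -1)
X(Z)*z = -1*(-1) = 1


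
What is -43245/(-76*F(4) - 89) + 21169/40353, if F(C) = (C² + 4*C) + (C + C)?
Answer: 603767762/42088179 ≈ 14.345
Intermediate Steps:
F(C) = C² + 6*C (F(C) = (C² + 4*C) + 2*C = C² + 6*C)
-43245/(-76*F(4) - 89) + 21169/40353 = -43245/(-304*(6 + 4) - 89) + 21169/40353 = -43245/(-304*10 - 89) + 21169*(1/40353) = -43245/(-76*40 - 89) + 21169/40353 = -43245/(-3040 - 89) + 21169/40353 = -43245/(-3129) + 21169/40353 = -43245*(-1/3129) + 21169/40353 = 14415/1043 + 21169/40353 = 603767762/42088179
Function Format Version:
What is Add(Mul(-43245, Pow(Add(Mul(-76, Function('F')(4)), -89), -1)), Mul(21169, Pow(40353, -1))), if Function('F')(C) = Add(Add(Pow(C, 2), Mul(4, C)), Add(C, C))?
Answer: Rational(603767762, 42088179) ≈ 14.345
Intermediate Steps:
Function('F')(C) = Add(Pow(C, 2), Mul(6, C)) (Function('F')(C) = Add(Add(Pow(C, 2), Mul(4, C)), Mul(2, C)) = Add(Pow(C, 2), Mul(6, C)))
Add(Mul(-43245, Pow(Add(Mul(-76, Function('F')(4)), -89), -1)), Mul(21169, Pow(40353, -1))) = Add(Mul(-43245, Pow(Add(Mul(-76, Mul(4, Add(6, 4))), -89), -1)), Mul(21169, Pow(40353, -1))) = Add(Mul(-43245, Pow(Add(Mul(-76, Mul(4, 10)), -89), -1)), Mul(21169, Rational(1, 40353))) = Add(Mul(-43245, Pow(Add(Mul(-76, 40), -89), -1)), Rational(21169, 40353)) = Add(Mul(-43245, Pow(Add(-3040, -89), -1)), Rational(21169, 40353)) = Add(Mul(-43245, Pow(-3129, -1)), Rational(21169, 40353)) = Add(Mul(-43245, Rational(-1, 3129)), Rational(21169, 40353)) = Add(Rational(14415, 1043), Rational(21169, 40353)) = Rational(603767762, 42088179)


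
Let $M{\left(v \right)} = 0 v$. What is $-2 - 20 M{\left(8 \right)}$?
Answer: $-2$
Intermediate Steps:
$M{\left(v \right)} = 0$
$-2 - 20 M{\left(8 \right)} = -2 - 0 = -2 + 0 = -2$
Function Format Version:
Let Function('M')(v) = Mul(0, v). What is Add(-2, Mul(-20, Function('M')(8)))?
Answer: -2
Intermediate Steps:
Function('M')(v) = 0
Add(-2, Mul(-20, Function('M')(8))) = Add(-2, Mul(-20, 0)) = Add(-2, 0) = -2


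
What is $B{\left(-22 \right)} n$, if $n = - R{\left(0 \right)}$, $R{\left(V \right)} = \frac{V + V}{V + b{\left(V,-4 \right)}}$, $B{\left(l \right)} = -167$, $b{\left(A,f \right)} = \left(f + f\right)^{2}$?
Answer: $0$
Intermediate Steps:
$b{\left(A,f \right)} = 4 f^{2}$ ($b{\left(A,f \right)} = \left(2 f\right)^{2} = 4 f^{2}$)
$R{\left(V \right)} = \frac{2 V}{64 + V}$ ($R{\left(V \right)} = \frac{V + V}{V + 4 \left(-4\right)^{2}} = \frac{2 V}{V + 4 \cdot 16} = \frac{2 V}{V + 64} = \frac{2 V}{64 + V}$)
$n = 0$ ($n = - \frac{2 \cdot 0}{64 + 0} = - \frac{2 \cdot 0}{64} = \left(-1\right) 0 = 0$)
$B{\left(-22 \right)} n = \left(-167\right) 0 = 0$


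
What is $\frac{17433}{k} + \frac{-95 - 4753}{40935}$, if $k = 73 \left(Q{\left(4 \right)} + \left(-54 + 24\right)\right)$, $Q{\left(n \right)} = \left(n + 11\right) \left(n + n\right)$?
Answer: $\frac{5050137}{1992170} \approx 2.535$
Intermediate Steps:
$Q{\left(n \right)} = 2 n \left(11 + n\right)$ ($Q{\left(n \right)} = \left(11 + n\right) 2 n = 2 n \left(11 + n\right)$)
$k = 6570$ ($k = 73 \left(2 \cdot 4 \left(11 + 4\right) + \left(-54 + 24\right)\right) = 73 \left(2 \cdot 4 \cdot 15 - 30\right) = 73 \left(120 - 30\right) = 73 \cdot 90 = 6570$)
$\frac{17433}{k} + \frac{-95 - 4753}{40935} = \frac{17433}{6570} + \frac{-95 - 4753}{40935} = 17433 \cdot \frac{1}{6570} + \left(-95 - 4753\right) \frac{1}{40935} = \frac{1937}{730} - \frac{1616}{13645} = \frac{5050137}{1992170}$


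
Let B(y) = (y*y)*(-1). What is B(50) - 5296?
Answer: -7796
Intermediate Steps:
B(y) = -y² (B(y) = y²*(-1) = -y²)
B(50) - 5296 = -1*50² - 5296 = -1*2500 - 5296 = -2500 - 5296 = -7796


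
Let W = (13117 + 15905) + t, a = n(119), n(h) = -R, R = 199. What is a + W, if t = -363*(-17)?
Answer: 34994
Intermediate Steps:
t = 6171
n(h) = -199 (n(h) = -1*199 = -199)
a = -199
W = 35193 (W = (13117 + 15905) + 6171 = 29022 + 6171 = 35193)
a + W = -199 + 35193 = 34994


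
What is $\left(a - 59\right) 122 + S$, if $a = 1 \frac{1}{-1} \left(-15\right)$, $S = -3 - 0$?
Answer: $-5371$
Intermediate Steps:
$S = -3$ ($S = -3 + 0 = -3$)
$a = 15$ ($a = 1 \left(-1\right) \left(-15\right) = \left(-1\right) \left(-15\right) = 15$)
$\left(a - 59\right) 122 + S = \left(15 - 59\right) 122 - 3 = \left(-44\right) 122 - 3 = -5368 - 3 = -5371$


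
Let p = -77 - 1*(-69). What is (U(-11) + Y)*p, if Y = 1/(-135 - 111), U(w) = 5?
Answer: -4916/123 ≈ -39.967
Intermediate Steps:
p = -8 (p = -77 + 69 = -8)
Y = -1/246 (Y = 1/(-246) = -1/246 ≈ -0.0040650)
(U(-11) + Y)*p = (5 - 1/246)*(-8) = (1229/246)*(-8) = -4916/123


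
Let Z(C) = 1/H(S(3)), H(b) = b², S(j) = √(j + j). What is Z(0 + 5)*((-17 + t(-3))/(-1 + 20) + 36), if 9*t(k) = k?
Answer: 1000/171 ≈ 5.8480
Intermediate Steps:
t(k) = k/9
S(j) = √2*√j (S(j) = √(2*j) = √2*√j)
Z(C) = ⅙ (Z(C) = 1/((√2*√3)²) = 1/((√6)²) = 1/6 = ⅙)
Z(0 + 5)*((-17 + t(-3))/(-1 + 20) + 36) = ((-17 + (⅑)*(-3))/(-1 + 20) + 36)/6 = ((-17 - ⅓)/19 + 36)/6 = (-52/3*1/19 + 36)/6 = (-52/57 + 36)/6 = (⅙)*(2000/57) = 1000/171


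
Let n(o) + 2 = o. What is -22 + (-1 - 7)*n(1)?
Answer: -14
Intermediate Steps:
n(o) = -2 + o
-22 + (-1 - 7)*n(1) = -22 + (-1 - 7)*(-2 + 1) = -22 - 8*(-1) = -22 + 8 = -14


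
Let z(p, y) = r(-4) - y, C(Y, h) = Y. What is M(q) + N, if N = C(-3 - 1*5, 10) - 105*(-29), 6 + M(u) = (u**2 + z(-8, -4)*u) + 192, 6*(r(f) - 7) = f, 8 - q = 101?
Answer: 10911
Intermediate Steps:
q = -93 (q = 8 - 1*101 = 8 - 101 = -93)
r(f) = 7 + f/6
z(p, y) = 19/3 - y (z(p, y) = (7 + (1/6)*(-4)) - y = (7 - 2/3) - y = 19/3 - y)
M(u) = 186 + u**2 + 31*u/3 (M(u) = -6 + ((u**2 + (19/3 - 1*(-4))*u) + 192) = -6 + ((u**2 + (19/3 + 4)*u) + 192) = -6 + ((u**2 + 31*u/3) + 192) = -6 + (192 + u**2 + 31*u/3) = 186 + u**2 + 31*u/3)
N = 3037 (N = (-3 - 1*5) - 105*(-29) = (-3 - 5) + 3045 = -8 + 3045 = 3037)
M(q) + N = (186 + (-93)**2 + (31/3)*(-93)) + 3037 = (186 + 8649 - 961) + 3037 = 7874 + 3037 = 10911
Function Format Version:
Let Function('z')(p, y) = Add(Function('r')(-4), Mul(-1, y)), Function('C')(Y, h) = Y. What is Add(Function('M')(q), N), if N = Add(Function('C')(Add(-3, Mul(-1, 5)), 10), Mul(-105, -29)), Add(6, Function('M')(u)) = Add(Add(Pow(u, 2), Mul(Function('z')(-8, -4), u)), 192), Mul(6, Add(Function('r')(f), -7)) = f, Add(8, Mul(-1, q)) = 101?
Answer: 10911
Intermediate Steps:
q = -93 (q = Add(8, Mul(-1, 101)) = Add(8, -101) = -93)
Function('r')(f) = Add(7, Mul(Rational(1, 6), f))
Function('z')(p, y) = Add(Rational(19, 3), Mul(-1, y)) (Function('z')(p, y) = Add(Add(7, Mul(Rational(1, 6), -4)), Mul(-1, y)) = Add(Add(7, Rational(-2, 3)), Mul(-1, y)) = Add(Rational(19, 3), Mul(-1, y)))
Function('M')(u) = Add(186, Pow(u, 2), Mul(Rational(31, 3), u)) (Function('M')(u) = Add(-6, Add(Add(Pow(u, 2), Mul(Add(Rational(19, 3), Mul(-1, -4)), u)), 192)) = Add(-6, Add(Add(Pow(u, 2), Mul(Add(Rational(19, 3), 4), u)), 192)) = Add(-6, Add(Add(Pow(u, 2), Mul(Rational(31, 3), u)), 192)) = Add(-6, Add(192, Pow(u, 2), Mul(Rational(31, 3), u))) = Add(186, Pow(u, 2), Mul(Rational(31, 3), u)))
N = 3037 (N = Add(Add(-3, Mul(-1, 5)), Mul(-105, -29)) = Add(Add(-3, -5), 3045) = Add(-8, 3045) = 3037)
Add(Function('M')(q), N) = Add(Add(186, Pow(-93, 2), Mul(Rational(31, 3), -93)), 3037) = Add(Add(186, 8649, -961), 3037) = Add(7874, 3037) = 10911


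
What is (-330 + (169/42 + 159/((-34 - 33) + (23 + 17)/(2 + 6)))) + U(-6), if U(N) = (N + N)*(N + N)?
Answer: -120136/651 ≈ -184.54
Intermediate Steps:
U(N) = 4*N² (U(N) = (2*N)*(2*N) = 4*N²)
(-330 + (169/42 + 159/((-34 - 33) + (23 + 17)/(2 + 6)))) + U(-6) = (-330 + (169/42 + 159/((-34 - 33) + (23 + 17)/(2 + 6)))) + 4*(-6)² = (-330 + (169*(1/42) + 159/(-67 + 40/8))) + 4*36 = (-330 + (169/42 + 159/(-67 + 40*(⅛)))) + 144 = (-330 + (169/42 + 159/(-67 + 5))) + 144 = (-330 + (169/42 + 159/(-62))) + 144 = (-330 + (169/42 + 159*(-1/62))) + 144 = (-330 + (169/42 - 159/62)) + 144 = (-330 + 950/651) + 144 = -213880/651 + 144 = -120136/651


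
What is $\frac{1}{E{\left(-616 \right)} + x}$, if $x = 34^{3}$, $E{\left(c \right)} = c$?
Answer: $\frac{1}{38688} \approx 2.5848 \cdot 10^{-5}$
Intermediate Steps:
$x = 39304$
$\frac{1}{E{\left(-616 \right)} + x} = \frac{1}{-616 + 39304} = \frac{1}{38688}$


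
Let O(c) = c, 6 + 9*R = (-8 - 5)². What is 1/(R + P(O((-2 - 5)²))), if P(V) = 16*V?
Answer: 9/7219 ≈ 0.0012467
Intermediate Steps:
R = 163/9 (R = -⅔ + (-8 - 5)²/9 = -⅔ + (⅑)*(-13)² = -⅔ + (⅑)*169 = -⅔ + 169/9 = 163/9 ≈ 18.111)
1/(R + P(O((-2 - 5)²))) = 1/(163/9 + 16*(-2 - 5)²) = 1/(163/9 + 16*(-7)²) = 1/(163/9 + 16*49) = 1/(163/9 + 784) = 1/(7219/9) = 9/7219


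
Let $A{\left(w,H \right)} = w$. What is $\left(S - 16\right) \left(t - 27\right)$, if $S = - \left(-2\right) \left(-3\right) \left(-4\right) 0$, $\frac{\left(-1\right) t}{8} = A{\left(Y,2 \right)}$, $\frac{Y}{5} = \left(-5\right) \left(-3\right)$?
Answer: $10032$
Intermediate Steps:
$Y = 75$ ($Y = 5 \left(\left(-5\right) \left(-3\right)\right) = 5 \cdot 15 = 75$)
$t = -600$ ($t = \left(-8\right) 75 = -600$)
$S = 0$ ($S = - 6 \left(-4\right) 0 = \left(-1\right) \left(-24\right) 0 = 24 \cdot 0 = 0$)
$\left(S - 16\right) \left(t - 27\right) = \left(0 - 16\right) \left(-600 - 27\right) = - 16 \left(-600 - 27\right) = \left(-16\right) \left(-627\right) = 10032$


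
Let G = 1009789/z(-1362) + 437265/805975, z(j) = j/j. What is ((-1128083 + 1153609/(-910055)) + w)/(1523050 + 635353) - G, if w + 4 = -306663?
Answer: -12789185560075131910333/12665190717991487 ≈ -1.0098e+6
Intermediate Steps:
w = -306667 (w = -4 - 306663 = -306667)
z(j) = 1
G = 162773025308/161195 (G = 1009789/1 + 437265/805975 = 1009789*1 + 437265*(1/805975) = 1009789 + 87453/161195 = 162773025308/161195 ≈ 1.0098e+6)
((-1128083 + 1153609/(-910055)) + w)/(1523050 + 635353) - G = ((-1128083 + 1153609/(-910055)) - 306667)/(1523050 + 635353) - 1*162773025308/161195 = ((-1128083 + 1153609*(-1/910055)) - 306667)/2158403 - 162773025308/161195 = ((-1128083 - 1153609/910055) - 306667)*(1/2158403) - 162773025308/161195 = (-1026618728174/910055 - 306667)*(1/2158403) - 162773025308/161195 = -1305702564859/910055*1/2158403 - 162773025308/161195 = -1305702564859/1964265442165 - 162773025308/161195 = -12789185560075131910333/12665190717991487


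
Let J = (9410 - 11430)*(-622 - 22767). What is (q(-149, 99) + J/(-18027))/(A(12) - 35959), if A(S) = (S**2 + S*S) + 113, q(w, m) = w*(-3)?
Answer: 39187711/641004066 ≈ 0.061135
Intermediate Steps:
q(w, m) = -3*w
A(S) = 113 + 2*S**2 (A(S) = (S**2 + S**2) + 113 = 2*S**2 + 113 = 113 + 2*S**2)
J = 47245780 (J = -2020*(-23389) = 47245780)
(q(-149, 99) + J/(-18027))/(A(12) - 35959) = (-3*(-149) + 47245780/(-18027))/((113 + 2*12**2) - 35959) = (447 + 47245780*(-1/18027))/((113 + 2*144) - 35959) = (447 - 47245780/18027)/((113 + 288) - 35959) = -39187711/(18027*(401 - 35959)) = -39187711/18027/(-35558) = -39187711/18027*(-1/35558) = 39187711/641004066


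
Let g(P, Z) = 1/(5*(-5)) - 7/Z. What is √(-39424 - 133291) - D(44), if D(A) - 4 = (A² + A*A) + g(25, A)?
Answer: -4263381/1100 + I*√172715 ≈ -3875.8 + 415.59*I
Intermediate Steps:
g(P, Z) = -1/25 - 7/Z (g(P, Z) = (⅕)*(-⅕) - 7/Z = -1/25 - 7/Z)
D(A) = 4 + 2*A² + (-175 - A)/(25*A) (D(A) = 4 + ((A² + A*A) + (-175 - A)/(25*A)) = 4 + ((A² + A²) + (-175 - A)/(25*A)) = 4 + (2*A² + (-175 - A)/(25*A)) = 4 + 2*A² + (-175 - A)/(25*A))
√(-39424 - 133291) - D(44) = √(-39424 - 133291) - (99/25 - 7/44 + 2*44²) = √(-172715) - (99/25 - 7*1/44 + 2*1936) = I*√172715 - (99/25 - 7/44 + 3872) = I*√172715 - 1*4263381/1100 = I*√172715 - 4263381/1100 = -4263381/1100 + I*√172715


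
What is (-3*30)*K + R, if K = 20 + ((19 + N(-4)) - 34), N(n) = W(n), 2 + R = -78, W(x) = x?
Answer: -170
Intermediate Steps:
R = -80 (R = -2 - 78 = -80)
N(n) = n
K = 1 (K = 20 + ((19 - 4) - 34) = 20 + (15 - 34) = 20 - 19 = 1)
(-3*30)*K + R = -3*30*1 - 80 = -90*1 - 80 = -90 - 80 = -170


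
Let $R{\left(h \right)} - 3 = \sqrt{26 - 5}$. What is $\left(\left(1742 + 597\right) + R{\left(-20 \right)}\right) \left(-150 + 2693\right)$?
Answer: $5955706 + 2543 \sqrt{21} \approx 5.9674 \cdot 10^{6}$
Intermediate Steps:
$R{\left(h \right)} = 3 + \sqrt{21}$ ($R{\left(h \right)} = 3 + \sqrt{26 - 5} = 3 + \sqrt{21}$)
$\left(\left(1742 + 597\right) + R{\left(-20 \right)}\right) \left(-150 + 2693\right) = \left(\left(1742 + 597\right) + \left(3 + \sqrt{21}\right)\right) \left(-150 + 2693\right) = \left(2339 + \left(3 + \sqrt{21}\right)\right) 2543 = \left(2342 + \sqrt{21}\right) 2543 = 5955706 + 2543 \sqrt{21}$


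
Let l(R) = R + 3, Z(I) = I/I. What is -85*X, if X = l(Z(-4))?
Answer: -340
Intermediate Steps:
Z(I) = 1
l(R) = 3 + R
X = 4 (X = 3 + 1 = 4)
-85*X = -85*4 = -340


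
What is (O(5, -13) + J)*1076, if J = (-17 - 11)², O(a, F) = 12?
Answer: 856496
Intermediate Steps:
J = 784 (J = (-28)² = 784)
(O(5, -13) + J)*1076 = (12 + 784)*1076 = 796*1076 = 856496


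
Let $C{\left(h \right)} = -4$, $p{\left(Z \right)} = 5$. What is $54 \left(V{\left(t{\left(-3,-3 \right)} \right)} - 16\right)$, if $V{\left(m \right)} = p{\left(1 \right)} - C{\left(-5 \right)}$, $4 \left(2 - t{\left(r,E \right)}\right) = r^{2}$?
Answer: $-378$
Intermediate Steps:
$t{\left(r,E \right)} = 2 - \frac{r^{2}}{4}$
$V{\left(m \right)} = 9$ ($V{\left(m \right)} = 5 - -4 = 5 + 4 = 9$)
$54 \left(V{\left(t{\left(-3,-3 \right)} \right)} - 16\right) = 54 \left(9 - 16\right) = 54 \left(-7\right) = -378$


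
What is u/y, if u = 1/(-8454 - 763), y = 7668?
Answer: -1/70675956 ≈ -1.4149e-8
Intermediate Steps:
u = -1/9217 (u = 1/(-9217) = -1/9217 ≈ -0.00010850)
u/y = -1/9217/7668 = -1/9217*1/7668 = -1/70675956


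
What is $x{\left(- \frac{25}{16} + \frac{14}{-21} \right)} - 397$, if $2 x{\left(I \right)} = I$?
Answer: $- \frac{38219}{96} \approx -398.11$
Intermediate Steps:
$x{\left(I \right)} = \frac{I}{2}$
$x{\left(- \frac{25}{16} + \frac{14}{-21} \right)} - 397 = \frac{- \frac{25}{16} + \frac{14}{-21}}{2} - 397 = \frac{\left(-25\right) \frac{1}{16} + 14 \left(- \frac{1}{21}\right)}{2} - 397 = \frac{- \frac{25}{16} - \frac{2}{3}}{2} - 397 = \frac{1}{2} \left(- \frac{107}{48}\right) - 397 = - \frac{107}{96} - 397 = - \frac{38219}{96}$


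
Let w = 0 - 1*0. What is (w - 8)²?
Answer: 64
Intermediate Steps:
w = 0 (w = 0 + 0 = 0)
(w - 8)² = (0 - 8)² = (-8)² = 64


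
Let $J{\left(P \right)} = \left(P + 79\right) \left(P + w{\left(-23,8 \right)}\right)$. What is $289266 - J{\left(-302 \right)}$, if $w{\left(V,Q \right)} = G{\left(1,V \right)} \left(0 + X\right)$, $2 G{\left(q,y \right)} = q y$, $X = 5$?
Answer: $\frac{418195}{2} \approx 2.091 \cdot 10^{5}$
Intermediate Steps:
$G{\left(q,y \right)} = \frac{q y}{2}$
$w{\left(V,Q \right)} = \frac{5 V}{2}$ ($w{\left(V,Q \right)} = \frac{1}{2} \cdot 1 V \left(0 + 5\right) = \frac{V}{2} \cdot 5 = \frac{5 V}{2}$)
$J{\left(P \right)} = \left(79 + P\right) \left(- \frac{115}{2} + P\right)$ ($J{\left(P \right)} = \left(P + 79\right) \left(P + \frac{5}{2} \left(-23\right)\right) = \left(79 + P\right) \left(P - \frac{115}{2}\right) = \left(79 + P\right) \left(- \frac{115}{2} + P\right)$)
$289266 - J{\left(-302 \right)} = 289266 - \left(- \frac{9085}{2} + \left(-302\right)^{2} + \frac{43}{2} \left(-302\right)\right) = 289266 - \left(- \frac{9085}{2} + 91204 - 6493\right) = 289266 - \frac{160337}{2} = \frac{418195}{2}$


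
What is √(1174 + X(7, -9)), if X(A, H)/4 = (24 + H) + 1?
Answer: √1238 ≈ 35.185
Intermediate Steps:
X(A, H) = 100 + 4*H (X(A, H) = 4*((24 + H) + 1) = 4*(25 + H) = 100 + 4*H)
√(1174 + X(7, -9)) = √(1174 + (100 + 4*(-9))) = √(1174 + (100 - 36)) = √(1174 + 64) = √1238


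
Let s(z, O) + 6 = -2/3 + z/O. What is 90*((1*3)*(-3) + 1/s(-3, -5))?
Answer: -75060/91 ≈ -824.83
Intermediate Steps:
s(z, O) = -20/3 + z/O (s(z, O) = -6 + (-2/3 + z/O) = -6 + (-2*⅓ + z/O) = -6 + (-⅔ + z/O) = -20/3 + z/O)
90*((1*3)*(-3) + 1/s(-3, -5)) = 90*((1*3)*(-3) + 1/(-20/3 - 3/(-5))) = 90*(3*(-3) + 1/(-20/3 - 3*(-⅕))) = 90*(-9 + 1/(-20/3 + ⅗)) = 90*(-9 + 1/(-91/15)) = 90*(-9 - 15/91) = 90*(-834/91) = -75060/91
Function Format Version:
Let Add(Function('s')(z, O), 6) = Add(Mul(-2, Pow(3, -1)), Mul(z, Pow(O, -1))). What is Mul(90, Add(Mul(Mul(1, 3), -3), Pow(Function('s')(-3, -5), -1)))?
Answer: Rational(-75060, 91) ≈ -824.83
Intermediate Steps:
Function('s')(z, O) = Add(Rational(-20, 3), Mul(z, Pow(O, -1))) (Function('s')(z, O) = Add(-6, Add(Mul(-2, Pow(3, -1)), Mul(z, Pow(O, -1)))) = Add(-6, Add(Mul(-2, Rational(1, 3)), Mul(z, Pow(O, -1)))) = Add(-6, Add(Rational(-2, 3), Mul(z, Pow(O, -1)))) = Add(Rational(-20, 3), Mul(z, Pow(O, -1))))
Mul(90, Add(Mul(Mul(1, 3), -3), Pow(Function('s')(-3, -5), -1))) = Mul(90, Add(Mul(Mul(1, 3), -3), Pow(Add(Rational(-20, 3), Mul(-3, Pow(-5, -1))), -1))) = Mul(90, Add(Mul(3, -3), Pow(Add(Rational(-20, 3), Mul(-3, Rational(-1, 5))), -1))) = Mul(90, Add(-9, Pow(Add(Rational(-20, 3), Rational(3, 5)), -1))) = Mul(90, Add(-9, Pow(Rational(-91, 15), -1))) = Mul(90, Add(-9, Rational(-15, 91))) = Mul(90, Rational(-834, 91)) = Rational(-75060, 91)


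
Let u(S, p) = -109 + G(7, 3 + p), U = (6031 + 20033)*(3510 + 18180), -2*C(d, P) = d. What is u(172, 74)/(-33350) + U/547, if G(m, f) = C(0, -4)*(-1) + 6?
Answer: 18853694192341/18242450 ≈ 1.0335e+6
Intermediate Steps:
C(d, P) = -d/2
G(m, f) = 6 (G(m, f) = -½*0*(-1) + 6 = 0*(-1) + 6 = 0 + 6 = 6)
U = 565328160 (U = 26064*21690 = 565328160)
u(S, p) = -103 (u(S, p) = -109 + 6 = -103)
u(172, 74)/(-33350) + U/547 = -103/(-33350) + 565328160/547 = -103*(-1/33350) + 565328160*(1/547) = 103/33350 + 565328160/547 = 18853694192341/18242450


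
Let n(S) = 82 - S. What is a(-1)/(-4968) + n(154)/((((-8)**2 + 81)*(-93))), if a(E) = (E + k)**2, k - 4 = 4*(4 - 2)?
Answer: -424663/22331160 ≈ -0.019017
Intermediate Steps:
k = 12 (k = 4 + 4*(4 - 2) = 4 + 4*2 = 4 + 8 = 12)
a(E) = (12 + E)**2 (a(E) = (E + 12)**2 = (12 + E)**2)
a(-1)/(-4968) + n(154)/((((-8)**2 + 81)*(-93))) = (12 - 1)**2/(-4968) + (82 - 1*154)/((((-8)**2 + 81)*(-93))) = 11**2*(-1/4968) + (82 - 154)/(((64 + 81)*(-93))) = 121*(-1/4968) - 72/(145*(-93)) = -121/4968 - 72/(-13485) = -121/4968 - 72*(-1/13485) = -121/4968 + 24/4495 = -424663/22331160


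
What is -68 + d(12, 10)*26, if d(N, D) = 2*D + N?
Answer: 764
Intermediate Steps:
d(N, D) = N + 2*D
-68 + d(12, 10)*26 = -68 + (12 + 2*10)*26 = -68 + (12 + 20)*26 = -68 + 32*26 = -68 + 832 = 764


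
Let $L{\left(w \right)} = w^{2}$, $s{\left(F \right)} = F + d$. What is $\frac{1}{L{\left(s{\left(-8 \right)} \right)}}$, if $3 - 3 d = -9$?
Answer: $\frac{1}{16} \approx 0.0625$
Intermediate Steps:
$d = 4$ ($d = 1 - -3 = 1 + 3 = 4$)
$s{\left(F \right)} = 4 + F$ ($s{\left(F \right)} = F + 4 = 4 + F$)
$\frac{1}{L{\left(s{\left(-8 \right)} \right)}} = \frac{1}{\left(4 - 8\right)^{2}} = \frac{1}{\left(-4\right)^{2}} = \frac{1}{16}$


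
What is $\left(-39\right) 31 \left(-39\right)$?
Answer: $47151$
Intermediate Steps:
$\left(-39\right) 31 \left(-39\right) = \left(-1209\right) \left(-39\right) = 47151$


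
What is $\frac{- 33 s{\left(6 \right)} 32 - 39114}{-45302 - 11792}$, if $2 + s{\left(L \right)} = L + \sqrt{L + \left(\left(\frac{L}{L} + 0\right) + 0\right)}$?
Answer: $\frac{21669}{28547} + \frac{528 \sqrt{7}}{28547} \approx 0.808$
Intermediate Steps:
$s{\left(L \right)} = -2 + L + \sqrt{1 + L}$ ($s{\left(L \right)} = -2 + \left(L + \sqrt{L + \left(\left(\frac{L}{L} + 0\right) + 0\right)}\right) = -2 + \left(L + \sqrt{L + \left(\left(1 + 0\right) + 0\right)}\right) = -2 + \left(L + \sqrt{L + \left(1 + 0\right)}\right) = -2 + \left(L + \sqrt{L + 1}\right) = -2 + \left(L + \sqrt{1 + L}\right) = -2 + L + \sqrt{1 + L}$)
$\frac{- 33 s{\left(6 \right)} 32 - 39114}{-45302 - 11792} = \frac{- 33 \left(-2 + 6 + \sqrt{1 + 6}\right) 32 - 39114}{-45302 - 11792} = \frac{- 33 \left(-2 + 6 + \sqrt{7}\right) 32 - 39114}{-57094} = \left(- 33 \left(4 + \sqrt{7}\right) 32 - 39114\right) \left(- \frac{1}{57094}\right) = \left(\left(-132 - 33 \sqrt{7}\right) 32 - 39114\right) \left(- \frac{1}{57094}\right) = \left(\left(-4224 - 1056 \sqrt{7}\right) - 39114\right) \left(- \frac{1}{57094}\right) = \left(-43338 - 1056 \sqrt{7}\right) \left(- \frac{1}{57094}\right) = \frac{21669}{28547} + \frac{528 \sqrt{7}}{28547}$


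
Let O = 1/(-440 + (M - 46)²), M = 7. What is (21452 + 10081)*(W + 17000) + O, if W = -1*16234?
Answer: 26110774519/1081 ≈ 2.4154e+7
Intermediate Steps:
O = 1/1081 (O = 1/(-440 + (7 - 46)²) = 1/(-440 + (-39)²) = 1/(-440 + 1521) = 1/1081 ≈ 0.00092507)
W = -16234
(21452 + 10081)*(W + 17000) + O = (21452 + 10081)*(-16234 + 17000) + 1/1081 = 31533*766 + 1/1081 = 24154278 + 1/1081 = 26110774519/1081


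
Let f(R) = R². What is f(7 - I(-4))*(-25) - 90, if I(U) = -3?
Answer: -2590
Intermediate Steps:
f(7 - I(-4))*(-25) - 90 = (7 - 1*(-3))²*(-25) - 90 = (7 + 3)²*(-25) - 90 = 10²*(-25) - 90 = 100*(-25) - 90 = -2500 - 90 = -2590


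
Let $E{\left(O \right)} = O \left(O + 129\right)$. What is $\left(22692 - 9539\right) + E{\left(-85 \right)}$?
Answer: $9413$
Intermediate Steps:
$E{\left(O \right)} = O \left(129 + O\right)$
$\left(22692 - 9539\right) + E{\left(-85 \right)} = \left(22692 - 9539\right) - 85 \left(129 - 85\right) = 13153 - 3740 = 9413$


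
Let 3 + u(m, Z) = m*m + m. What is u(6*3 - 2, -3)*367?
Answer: 98723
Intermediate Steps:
u(m, Z) = -3 + m + m² (u(m, Z) = -3 + (m*m + m) = -3 + (m² + m) = -3 + (m + m²) = -3 + m + m²)
u(6*3 - 2, -3)*367 = (-3 + (6*3 - 2) + (6*3 - 2)²)*367 = (-3 + (18 - 2) + (18 - 2)²)*367 = (-3 + 16 + 16²)*367 = (-3 + 16 + 256)*367 = 269*367 = 98723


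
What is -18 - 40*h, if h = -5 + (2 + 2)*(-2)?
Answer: 502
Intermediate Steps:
h = -13 (h = -5 + 4*(-2) = -5 - 8 = -13)
-18 - 40*h = -18 - 40*(-13) = -18 + 520 = 502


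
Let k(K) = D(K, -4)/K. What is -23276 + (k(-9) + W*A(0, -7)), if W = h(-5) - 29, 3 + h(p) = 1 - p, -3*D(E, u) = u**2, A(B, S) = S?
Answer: -623522/27 ≈ -23093.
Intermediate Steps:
D(E, u) = -u**2/3
h(p) = -2 - p (h(p) = -3 + (1 - p) = -2 - p)
W = -26 (W = (-2 - 1*(-5)) - 29 = (-2 + 5) - 29 = 3 - 29 = -26)
k(K) = -16/(3*K) (k(K) = (-1/3*(-4)**2)/K = (-1/3*16)/K = -16/(3*K))
-23276 + (k(-9) + W*A(0, -7)) = -23276 + (-16/3/(-9) - 26*(-7)) = -23276 + (-16/3*(-1/9) + 182) = -23276 + (16/27 + 182) = -23276 + 4930/27 = -623522/27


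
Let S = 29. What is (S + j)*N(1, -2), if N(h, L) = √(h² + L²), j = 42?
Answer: 71*√5 ≈ 158.76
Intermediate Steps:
N(h, L) = √(L² + h²)
(S + j)*N(1, -2) = (29 + 42)*√((-2)² + 1²) = 71*√(4 + 1) = 71*√5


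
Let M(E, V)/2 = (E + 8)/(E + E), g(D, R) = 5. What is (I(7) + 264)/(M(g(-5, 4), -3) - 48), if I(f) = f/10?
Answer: -2647/454 ≈ -5.8304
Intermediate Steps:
I(f) = f/10 (I(f) = f*(1/10) = f/10)
M(E, V) = (8 + E)/E (M(E, V) = 2*((E + 8)/(E + E)) = 2*((8 + E)/((2*E))) = 2*((8 + E)*(1/(2*E))) = 2*((8 + E)/(2*E)) = (8 + E)/E)
(I(7) + 264)/(M(g(-5, 4), -3) - 48) = ((1/10)*7 + 264)/((8 + 5)/5 - 48) = (7/10 + 264)/((1/5)*13 - 48) = 2647/(10*(13/5 - 48)) = 2647/(10*(-227/5)) = (2647/10)*(-5/227) = -2647/454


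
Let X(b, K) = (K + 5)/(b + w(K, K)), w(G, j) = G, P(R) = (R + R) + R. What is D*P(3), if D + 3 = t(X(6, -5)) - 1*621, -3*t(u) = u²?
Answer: -5616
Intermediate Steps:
P(R) = 3*R (P(R) = 2*R + R = 3*R)
X(b, K) = (5 + K)/(K + b) (X(b, K) = (K + 5)/(b + K) = (5 + K)/(K + b))
t(u) = -u²/3
D = -624 (D = -3 + (-(5 - 5)²/(-5 + 6)²/3 - 1*621) = -3 + (-(0/1)²/3 - 621) = -3 + (-(1*0)²/3 - 621) = -3 + (-⅓*0² - 621) = -3 + (-⅓*0 - 621) = -3 + (0 - 621) = -3 - 621 = -624)
D*P(3) = -1872*3 = -624*9 = -5616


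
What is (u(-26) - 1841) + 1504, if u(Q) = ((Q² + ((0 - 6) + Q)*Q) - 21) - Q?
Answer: 1176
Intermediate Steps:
u(Q) = -21 + Q² - Q + Q*(-6 + Q) (u(Q) = ((Q² + (-6 + Q)*Q) - 21) - Q = ((Q² + Q*(-6 + Q)) - 21) - Q = (-21 + Q² + Q*(-6 + Q)) - Q = -21 + Q² - Q + Q*(-6 + Q))
(u(-26) - 1841) + 1504 = ((-21 - 7*(-26) + 2*(-26)²) - 1841) + 1504 = ((-21 + 182 + 2*676) - 1841) + 1504 = ((-21 + 182 + 1352) - 1841) + 1504 = (1513 - 1841) + 1504 = -328 + 1504 = 1176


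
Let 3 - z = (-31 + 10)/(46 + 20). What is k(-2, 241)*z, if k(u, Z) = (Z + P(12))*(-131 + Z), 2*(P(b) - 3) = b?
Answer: 91250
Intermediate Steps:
P(b) = 3 + b/2
k(u, Z) = (-131 + Z)*(9 + Z) (k(u, Z) = (Z + (3 + (1/2)*12))*(-131 + Z) = (Z + (3 + 6))*(-131 + Z) = (Z + 9)*(-131 + Z) = (9 + Z)*(-131 + Z) = (-131 + Z)*(9 + Z))
z = 73/22 (z = 3 - (-31 + 10)/(46 + 20) = 3 - (-21)/66 = 3 - 1*(-7/22) = 3 + 7/22 = 73/22 ≈ 3.3182)
k(-2, 241)*z = (-1179 + 241**2 - 122*241)*(73/22) = (-1179 + 58081 - 29402)*(73/22) = 27500*(73/22) = 91250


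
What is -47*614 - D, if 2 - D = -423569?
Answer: -452429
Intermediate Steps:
D = 423571 (D = 2 - 1*(-423569) = 2 + 423569 = 423571)
-47*614 - D = -47*614 - 1*423571 = -28858 - 423571 = -452429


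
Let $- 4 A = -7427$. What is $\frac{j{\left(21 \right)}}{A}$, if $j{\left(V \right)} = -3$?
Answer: $- \frac{12}{7427} \approx -0.0016157$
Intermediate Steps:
$A = \frac{7427}{4}$ ($A = \left(- \frac{1}{4}\right) \left(-7427\right) = \frac{7427}{4} \approx 1856.8$)
$\frac{j{\left(21 \right)}}{A} = - \frac{3}{\frac{7427}{4}} = \left(-3\right) \frac{4}{7427} = - \frac{12}{7427}$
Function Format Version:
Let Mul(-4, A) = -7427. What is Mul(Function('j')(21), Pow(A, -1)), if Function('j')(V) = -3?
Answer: Rational(-12, 7427) ≈ -0.0016157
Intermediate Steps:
A = Rational(7427, 4) (A = Mul(Rational(-1, 4), -7427) = Rational(7427, 4) ≈ 1856.8)
Mul(Function('j')(21), Pow(A, -1)) = Mul(-3, Pow(Rational(7427, 4), -1)) = Mul(-3, Rational(4, 7427)) = Rational(-12, 7427)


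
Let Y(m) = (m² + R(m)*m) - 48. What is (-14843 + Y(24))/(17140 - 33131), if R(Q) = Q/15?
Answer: 71383/79955 ≈ 0.89279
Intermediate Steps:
R(Q) = Q/15 (R(Q) = Q*(1/15) = Q/15)
Y(m) = -48 + 16*m²/15 (Y(m) = (m² + (m/15)*m) - 48 = (m² + m²/15) - 48 = 16*m²/15 - 48 = -48 + 16*m²/15)
(-14843 + Y(24))/(17140 - 33131) = (-14843 + (-48 + (16/15)*24²))/(17140 - 33131) = (-14843 + (-48 + (16/15)*576))/(-15991) = (-14843 + (-48 + 3072/5))*(-1/15991) = (-14843 + 2832/5)*(-1/15991) = -71383/5*(-1/15991) = 71383/79955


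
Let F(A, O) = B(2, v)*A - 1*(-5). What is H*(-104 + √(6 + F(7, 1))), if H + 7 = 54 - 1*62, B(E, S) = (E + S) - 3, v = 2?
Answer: 1560 - 45*√2 ≈ 1496.4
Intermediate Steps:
B(E, S) = -3 + E + S
H = -15 (H = -7 + (54 - 1*62) = -7 + (54 - 62) = -7 - 8 = -15)
F(A, O) = 5 + A (F(A, O) = (-3 + 2 + 2)*A - 1*(-5) = 1*A + 5 = A + 5 = 5 + A)
H*(-104 + √(6 + F(7, 1))) = -15*(-104 + √(6 + (5 + 7))) = -15*(-104 + √(6 + 12)) = -15*(-104 + √18) = -15*(-104 + 3*√2) = 1560 - 45*√2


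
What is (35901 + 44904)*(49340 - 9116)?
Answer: 3250300320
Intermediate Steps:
(35901 + 44904)*(49340 - 9116) = 80805*40224 = 3250300320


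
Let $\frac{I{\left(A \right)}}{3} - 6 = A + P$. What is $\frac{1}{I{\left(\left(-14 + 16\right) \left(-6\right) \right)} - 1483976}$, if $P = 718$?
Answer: $- \frac{1}{1481840} \approx -6.7484 \cdot 10^{-7}$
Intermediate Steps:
$I{\left(A \right)} = 2172 + 3 A$ ($I{\left(A \right)} = 18 + 3 \left(A + 718\right) = 18 + 3 \left(718 + A\right) = 18 + \left(2154 + 3 A\right) = 2172 + 3 A$)
$\frac{1}{I{\left(\left(-14 + 16\right) \left(-6\right) \right)} - 1483976} = \frac{1}{\left(2172 + 3 \left(-14 + 16\right) \left(-6\right)\right) - 1483976} = \frac{1}{\left(2172 + 3 \cdot 2 \left(-6\right)\right) - 1483976} = \frac{1}{\left(2172 + 3 \left(-12\right)\right) - 1483976} = \frac{1}{\left(2172 - 36\right) - 1483976} = \frac{1}{2136 - 1483976} = \frac{1}{-1481840} = - \frac{1}{1481840}$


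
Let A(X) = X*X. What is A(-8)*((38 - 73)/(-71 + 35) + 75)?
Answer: 43760/9 ≈ 4862.2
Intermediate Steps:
A(X) = X²
A(-8)*((38 - 73)/(-71 + 35) + 75) = (-8)²*((38 - 73)/(-71 + 35) + 75) = 64*(-35/(-36) + 75) = 64*(-35*(-1/36) + 75) = 64*(35/36 + 75) = 64*(2735/36) = 43760/9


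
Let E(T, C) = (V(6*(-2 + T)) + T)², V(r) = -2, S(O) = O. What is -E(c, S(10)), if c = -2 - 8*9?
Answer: -5776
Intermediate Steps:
c = -74 (c = -2 - 72 = -74)
E(T, C) = (-2 + T)²
-E(c, S(10)) = -(-2 - 74)² = -1*(-76)² = -1*5776 = -5776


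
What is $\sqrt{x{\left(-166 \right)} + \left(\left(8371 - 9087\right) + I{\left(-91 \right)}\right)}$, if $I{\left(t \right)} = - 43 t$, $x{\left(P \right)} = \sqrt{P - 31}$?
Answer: $\sqrt{3197 + i \sqrt{197}} \approx 56.542 + 0.1241 i$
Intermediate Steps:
$x{\left(P \right)} = \sqrt{-31 + P}$
$\sqrt{x{\left(-166 \right)} + \left(\left(8371 - 9087\right) + I{\left(-91 \right)}\right)} = \sqrt{\sqrt{-31 - 166} + \left(\left(8371 - 9087\right) - -3913\right)} = \sqrt{\sqrt{-197} + \left(-716 + 3913\right)} = \sqrt{i \sqrt{197} + 3197} = \sqrt{3197 + i \sqrt{197}}$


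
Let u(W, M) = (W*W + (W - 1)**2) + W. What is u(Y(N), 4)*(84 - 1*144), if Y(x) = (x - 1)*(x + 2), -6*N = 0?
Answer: -660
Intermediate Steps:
N = 0 (N = -1/6*0 = 0)
Y(x) = (-1 + x)*(2 + x)
u(W, M) = W + W**2 + (-1 + W)**2 (u(W, M) = (W**2 + (-1 + W)**2) + W = W + W**2 + (-1 + W)**2)
u(Y(N), 4)*(84 - 1*144) = (1 - (-2 + 0 + 0**2) + 2*(-2 + 0 + 0**2)**2)*(84 - 1*144) = (1 - (-2 + 0 + 0) + 2*(-2 + 0 + 0)**2)*(84 - 144) = (1 - 1*(-2) + 2*(-2)**2)*(-60) = (1 + 2 + 2*4)*(-60) = (1 + 2 + 8)*(-60) = 11*(-60) = -660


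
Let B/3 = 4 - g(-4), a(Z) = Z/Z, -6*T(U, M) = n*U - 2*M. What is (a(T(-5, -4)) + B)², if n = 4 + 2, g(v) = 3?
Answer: 16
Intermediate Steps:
n = 6
T(U, M) = -U + M/3 (T(U, M) = -(6*U - 2*M)/6 = -(-2*M + 6*U)/6 = -U + M/3)
a(Z) = 1
B = 3 (B = 3*(4 - 1*3) = 3*(4 - 3) = 3*1 = 3)
(a(T(-5, -4)) + B)² = (1 + 3)² = 4² = 16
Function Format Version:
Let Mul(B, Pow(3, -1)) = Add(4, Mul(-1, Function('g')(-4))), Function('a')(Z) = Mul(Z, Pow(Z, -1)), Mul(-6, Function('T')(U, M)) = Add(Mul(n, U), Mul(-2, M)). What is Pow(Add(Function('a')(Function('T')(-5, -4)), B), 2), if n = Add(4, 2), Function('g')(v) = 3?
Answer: 16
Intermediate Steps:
n = 6
Function('T')(U, M) = Add(Mul(-1, U), Mul(Rational(1, 3), M)) (Function('T')(U, M) = Mul(Rational(-1, 6), Add(Mul(6, U), Mul(-2, M))) = Mul(Rational(-1, 6), Add(Mul(-2, M), Mul(6, U))) = Add(Mul(-1, U), Mul(Rational(1, 3), M)))
Function('a')(Z) = 1
B = 3 (B = Mul(3, Add(4, Mul(-1, 3))) = Mul(3, Add(4, -3)) = Mul(3, 1) = 3)
Pow(Add(Function('a')(Function('T')(-5, -4)), B), 2) = Pow(Add(1, 3), 2) = Pow(4, 2) = 16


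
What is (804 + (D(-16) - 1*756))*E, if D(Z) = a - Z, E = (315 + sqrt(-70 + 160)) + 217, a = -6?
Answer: 30856 + 174*sqrt(10) ≈ 31406.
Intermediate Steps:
E = 532 + 3*sqrt(10) (E = (315 + sqrt(90)) + 217 = (315 + 3*sqrt(10)) + 217 = 532 + 3*sqrt(10) ≈ 541.49)
D(Z) = -6 - Z
(804 + (D(-16) - 1*756))*E = (804 + ((-6 - 1*(-16)) - 1*756))*(532 + 3*sqrt(10)) = (804 + ((-6 + 16) - 756))*(532 + 3*sqrt(10)) = (804 + (10 - 756))*(532 + 3*sqrt(10)) = (804 - 746)*(532 + 3*sqrt(10)) = 58*(532 + 3*sqrt(10)) = 30856 + 174*sqrt(10)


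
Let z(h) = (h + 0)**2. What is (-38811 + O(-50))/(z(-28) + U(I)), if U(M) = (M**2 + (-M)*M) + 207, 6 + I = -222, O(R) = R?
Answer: -38861/991 ≈ -39.214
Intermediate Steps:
I = -228 (I = -6 - 222 = -228)
z(h) = h**2
U(M) = 207 (U(M) = (M**2 - M**2) + 207 = 0 + 207 = 207)
(-38811 + O(-50))/(z(-28) + U(I)) = (-38811 - 50)/((-28)**2 + 207) = -38861/(784 + 207) = -38861/991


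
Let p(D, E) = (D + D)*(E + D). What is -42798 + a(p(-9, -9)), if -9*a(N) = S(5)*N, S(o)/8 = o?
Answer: -44238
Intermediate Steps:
p(D, E) = 2*D*(D + E) (p(D, E) = (2*D)*(D + E) = 2*D*(D + E))
S(o) = 8*o
a(N) = -40*N/9 (a(N) = -8*5*N/9 = -40*N/9)
-42798 + a(p(-9, -9)) = -42798 - 80*(-9)*(-9 - 9)/9 = -42798 - 80*(-9)*(-18)/9 = -42798 - 40/9*324 = -42798 - 1440 = -44238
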